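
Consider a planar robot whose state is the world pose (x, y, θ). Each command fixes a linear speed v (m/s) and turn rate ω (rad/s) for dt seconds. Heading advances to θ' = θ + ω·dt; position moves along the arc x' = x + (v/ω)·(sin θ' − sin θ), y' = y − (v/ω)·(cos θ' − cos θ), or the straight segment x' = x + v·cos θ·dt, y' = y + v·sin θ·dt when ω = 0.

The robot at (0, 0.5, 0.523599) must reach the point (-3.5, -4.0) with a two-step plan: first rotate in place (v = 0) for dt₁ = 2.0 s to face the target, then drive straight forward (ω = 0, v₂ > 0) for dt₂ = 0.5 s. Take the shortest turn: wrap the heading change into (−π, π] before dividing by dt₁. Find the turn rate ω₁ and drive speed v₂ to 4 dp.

heading to target = atan2(-4−0.5, -3.5−0) = -2.2318
Δθ = wrap(-2.2318 − 0.5236) = -2.7554; ω₁ = Δθ/dt₁ = -1.3777
distance = √((-3.5−0)² + (-4−0.5)²) = 5.7009; v₂ = distance/dt₂ = 11.4018

ω₁ = -1.3777, v₂ = 11.4018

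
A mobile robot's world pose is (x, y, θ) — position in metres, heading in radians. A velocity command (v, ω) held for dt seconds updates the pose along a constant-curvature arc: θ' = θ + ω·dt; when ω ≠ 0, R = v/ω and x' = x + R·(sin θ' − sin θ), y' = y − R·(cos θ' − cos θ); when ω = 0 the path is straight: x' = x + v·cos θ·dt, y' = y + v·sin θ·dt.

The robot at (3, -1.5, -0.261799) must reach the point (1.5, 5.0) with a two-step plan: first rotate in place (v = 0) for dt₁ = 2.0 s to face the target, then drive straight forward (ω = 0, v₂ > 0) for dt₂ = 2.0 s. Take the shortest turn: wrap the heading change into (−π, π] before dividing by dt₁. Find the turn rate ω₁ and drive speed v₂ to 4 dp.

heading to target = atan2(5−-1.5, 1.5−3) = 1.7976
Δθ = wrap(1.7976 − -0.2618) = 2.0594; ω₁ = Δθ/dt₁ = 1.0297
distance = √((1.5−3)² + (5−-1.5)²) = 6.6708; v₂ = distance/dt₂ = 3.3354

ω₁ = 1.0297, v₂ = 3.3354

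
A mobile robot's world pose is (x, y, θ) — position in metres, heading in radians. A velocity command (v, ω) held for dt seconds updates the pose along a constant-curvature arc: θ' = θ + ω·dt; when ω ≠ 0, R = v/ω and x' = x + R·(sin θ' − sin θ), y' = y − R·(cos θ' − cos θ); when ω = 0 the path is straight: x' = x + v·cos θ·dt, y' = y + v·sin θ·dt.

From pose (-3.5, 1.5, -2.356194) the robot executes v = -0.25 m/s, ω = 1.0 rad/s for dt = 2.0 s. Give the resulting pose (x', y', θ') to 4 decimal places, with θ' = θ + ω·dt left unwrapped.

(-3.5896, 1.9111, -0.3562)

θ' = -2.3562 + 1.0·2.0 = -0.3562
R = v/ω = -0.25/1.0 = -0.2500
x' = -3.5 + -0.2500·(sin -0.3562 − sin -2.3562) = -3.5896
y' = 1.5 − -0.2500·(cos -0.3562 − cos -2.3562) = 1.9111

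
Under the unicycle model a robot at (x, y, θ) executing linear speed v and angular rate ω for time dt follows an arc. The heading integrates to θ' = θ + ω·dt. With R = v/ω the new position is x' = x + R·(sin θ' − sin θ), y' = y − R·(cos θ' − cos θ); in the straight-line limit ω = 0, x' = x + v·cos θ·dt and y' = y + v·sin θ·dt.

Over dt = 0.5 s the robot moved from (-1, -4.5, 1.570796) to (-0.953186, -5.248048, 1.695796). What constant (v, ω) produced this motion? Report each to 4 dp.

Δθ = 1.695796 − 1.570796 = 0.125000
ω = Δθ/dt = 0.125000/0.5 = 0.2500
R = −Δy/(cos θ' − cos θ) = -6.0000
v = R·ω = -6.0000·0.2500 = -1.5000

v = -1.5000, ω = 0.2500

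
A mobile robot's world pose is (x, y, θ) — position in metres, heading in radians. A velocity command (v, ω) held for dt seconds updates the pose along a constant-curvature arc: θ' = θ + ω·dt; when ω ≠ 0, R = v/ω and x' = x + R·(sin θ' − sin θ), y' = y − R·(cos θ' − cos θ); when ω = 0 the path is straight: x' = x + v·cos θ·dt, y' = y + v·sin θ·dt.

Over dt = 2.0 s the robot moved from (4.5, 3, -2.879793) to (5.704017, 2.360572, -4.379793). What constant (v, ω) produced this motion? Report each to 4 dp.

Δθ = -4.379793 − -2.879793 = -1.500000
ω = Δθ/dt = -1.500000/2.0 = -0.7500
R = Δx/(sin θ' − sin θ) = 1.0000
v = R·ω = 1.0000·-0.7500 = -0.7500

v = -0.7500, ω = -0.7500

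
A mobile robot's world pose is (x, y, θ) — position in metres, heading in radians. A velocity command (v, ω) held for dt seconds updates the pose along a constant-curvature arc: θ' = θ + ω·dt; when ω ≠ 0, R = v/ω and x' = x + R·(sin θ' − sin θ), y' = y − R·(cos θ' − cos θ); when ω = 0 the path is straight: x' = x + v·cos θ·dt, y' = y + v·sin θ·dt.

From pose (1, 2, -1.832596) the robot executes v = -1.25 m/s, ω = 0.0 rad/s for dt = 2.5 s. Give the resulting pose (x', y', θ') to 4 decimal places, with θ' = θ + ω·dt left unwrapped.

θ' = -1.8326 + 0.0·2.5 = -1.8326
ω = 0 → straight: x' = 1 + -1.25·cos(-1.8326)·2.5 = 1.8088
y' = 2 + -1.25·sin(-1.8326)·2.5 = 5.0185

(1.8088, 5.0185, -1.8326)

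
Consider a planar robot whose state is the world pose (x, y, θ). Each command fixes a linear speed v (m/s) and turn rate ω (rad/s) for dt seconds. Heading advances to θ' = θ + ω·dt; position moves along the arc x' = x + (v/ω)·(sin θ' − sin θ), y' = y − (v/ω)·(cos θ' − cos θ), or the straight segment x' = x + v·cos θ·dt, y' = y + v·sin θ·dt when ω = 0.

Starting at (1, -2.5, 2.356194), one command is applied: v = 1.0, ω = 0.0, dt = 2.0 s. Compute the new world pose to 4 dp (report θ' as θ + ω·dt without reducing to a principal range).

(-0.4142, -1.0858, 2.3562)

θ' = 2.3562 + 0.0·2.0 = 2.3562
ω = 0 → straight: x' = 1 + 1.0·cos(2.3562)·2.0 = -0.4142
y' = -2.5 + 1.0·sin(2.3562)·2.0 = -1.0858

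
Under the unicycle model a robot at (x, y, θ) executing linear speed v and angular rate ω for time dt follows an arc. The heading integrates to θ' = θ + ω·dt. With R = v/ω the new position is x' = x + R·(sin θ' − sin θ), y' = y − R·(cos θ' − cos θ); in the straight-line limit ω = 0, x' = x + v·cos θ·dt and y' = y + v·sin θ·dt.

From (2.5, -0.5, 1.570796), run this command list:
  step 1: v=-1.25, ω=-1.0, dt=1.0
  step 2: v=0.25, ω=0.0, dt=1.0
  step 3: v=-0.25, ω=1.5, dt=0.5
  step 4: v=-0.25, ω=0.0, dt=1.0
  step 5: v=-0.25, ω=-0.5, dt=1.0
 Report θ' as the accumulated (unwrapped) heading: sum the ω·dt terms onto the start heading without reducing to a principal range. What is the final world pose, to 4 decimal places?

(1.8838, -1.9751, 0.8208)

step 1: θ'=0.5708 (R=1.2500) → pose (1.9254, -1.5518, 0.5708)
step 2: θ'=0.5708 (straight) → pose (2.1357, -1.4168, 0.5708)
step 3: θ'=1.3208 (R=-0.1667) → pose (2.0643, -1.5158, 1.3208)
step 4: θ'=1.3208 (straight) → pose (2.0025, -1.7580, 1.3208)
step 5: θ'=0.8208 (R=0.5000) → pose (1.8838, -1.9751, 0.8208)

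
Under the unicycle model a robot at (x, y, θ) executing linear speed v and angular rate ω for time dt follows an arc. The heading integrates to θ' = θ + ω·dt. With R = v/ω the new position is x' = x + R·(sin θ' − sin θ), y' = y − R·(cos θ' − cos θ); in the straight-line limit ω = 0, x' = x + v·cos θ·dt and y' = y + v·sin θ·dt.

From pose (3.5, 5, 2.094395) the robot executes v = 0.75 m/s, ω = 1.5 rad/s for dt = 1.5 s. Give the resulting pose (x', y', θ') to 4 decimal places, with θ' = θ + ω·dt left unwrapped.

(2.6005, 4.9299, 4.3444)

θ' = 2.0944 + 1.5·1.5 = 4.3444
R = v/ω = 0.75/1.5 = 0.5000
x' = 3.5 + 0.5000·(sin 4.3444 − sin 2.0944) = 2.6005
y' = 5 − 0.5000·(cos 4.3444 − cos 2.0944) = 4.9299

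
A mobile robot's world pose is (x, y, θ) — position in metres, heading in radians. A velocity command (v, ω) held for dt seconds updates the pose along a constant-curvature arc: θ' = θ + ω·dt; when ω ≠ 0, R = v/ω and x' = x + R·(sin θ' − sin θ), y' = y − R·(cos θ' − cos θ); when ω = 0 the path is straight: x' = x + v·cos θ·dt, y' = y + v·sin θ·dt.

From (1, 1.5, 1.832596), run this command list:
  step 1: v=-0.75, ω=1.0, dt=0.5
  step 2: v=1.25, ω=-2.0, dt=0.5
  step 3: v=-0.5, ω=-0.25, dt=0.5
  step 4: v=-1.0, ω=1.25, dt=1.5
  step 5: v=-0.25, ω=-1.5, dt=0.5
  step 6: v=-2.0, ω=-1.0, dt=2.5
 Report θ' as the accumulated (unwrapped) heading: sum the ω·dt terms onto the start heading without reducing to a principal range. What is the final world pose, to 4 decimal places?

(-0.0164, -2.9700, -0.1674)

step 1: θ'=2.3326 (R=-0.7500) → pose (1.1817, 1.1764, 2.3326)
step 2: θ'=1.3326 (R=-0.6250) → pose (1.0266, 1.7553, 1.3326)
step 3: θ'=1.2076 (R=2.0000) → pose (0.9526, 1.5167, 1.2076)
step 4: θ'=3.0826 (R=-0.8000) → pose (1.6533, 0.4339, 3.0826)
step 5: θ'=2.3326 (R=0.1667) → pose (1.7641, 0.3825, 2.3326)
step 6: θ'=-0.1674 (R=2.0000) → pose (-0.0164, -2.9700, -0.1674)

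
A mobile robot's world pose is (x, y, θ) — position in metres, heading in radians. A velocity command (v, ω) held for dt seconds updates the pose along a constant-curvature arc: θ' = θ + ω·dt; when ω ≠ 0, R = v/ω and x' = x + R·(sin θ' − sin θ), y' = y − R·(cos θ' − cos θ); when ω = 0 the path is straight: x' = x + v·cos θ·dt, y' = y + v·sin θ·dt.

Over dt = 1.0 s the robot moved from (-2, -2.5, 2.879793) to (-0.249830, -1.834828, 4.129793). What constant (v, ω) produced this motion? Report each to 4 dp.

v = -2.0000, ω = 1.2500

Δθ = 4.129793 − 2.879793 = 1.250000
ω = Δθ/dt = 1.250000/1.0 = 1.2500
R = Δx/(sin θ' − sin θ) = -1.6000
v = R·ω = -1.6000·1.2500 = -2.0000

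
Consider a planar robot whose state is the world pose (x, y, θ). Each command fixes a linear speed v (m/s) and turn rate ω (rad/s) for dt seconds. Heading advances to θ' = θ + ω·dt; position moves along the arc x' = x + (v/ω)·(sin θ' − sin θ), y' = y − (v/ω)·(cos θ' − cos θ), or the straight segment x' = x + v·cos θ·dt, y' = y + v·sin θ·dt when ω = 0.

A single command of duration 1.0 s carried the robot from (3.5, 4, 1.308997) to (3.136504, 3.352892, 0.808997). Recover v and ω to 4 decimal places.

Δθ = 0.808997 − 1.308997 = -0.500000
ω = Δθ/dt = -0.500000/1.0 = -0.5000
R = −Δy/(cos θ' − cos θ) = 1.5000
v = R·ω = 1.5000·-0.5000 = -0.7500

v = -0.7500, ω = -0.5000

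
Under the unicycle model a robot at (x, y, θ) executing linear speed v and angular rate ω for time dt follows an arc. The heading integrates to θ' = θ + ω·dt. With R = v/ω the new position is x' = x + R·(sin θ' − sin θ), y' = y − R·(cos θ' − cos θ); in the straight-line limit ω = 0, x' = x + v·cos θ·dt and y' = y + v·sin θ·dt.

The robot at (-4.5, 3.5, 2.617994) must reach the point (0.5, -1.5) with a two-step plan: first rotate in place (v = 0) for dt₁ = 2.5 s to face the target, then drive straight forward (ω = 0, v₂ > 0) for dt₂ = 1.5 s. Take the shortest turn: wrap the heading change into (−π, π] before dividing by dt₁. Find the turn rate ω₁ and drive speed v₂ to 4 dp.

ω₁ = 1.1519, v₂ = 4.7140

heading to target = atan2(-1.5−3.5, 0.5−-4.5) = -0.7854
Δθ = wrap(-0.7854 − 2.6180) = 2.8798; ω₁ = Δθ/dt₁ = 1.1519
distance = √((0.5−-4.5)² + (-1.5−3.5)²) = 7.0711; v₂ = distance/dt₂ = 4.7140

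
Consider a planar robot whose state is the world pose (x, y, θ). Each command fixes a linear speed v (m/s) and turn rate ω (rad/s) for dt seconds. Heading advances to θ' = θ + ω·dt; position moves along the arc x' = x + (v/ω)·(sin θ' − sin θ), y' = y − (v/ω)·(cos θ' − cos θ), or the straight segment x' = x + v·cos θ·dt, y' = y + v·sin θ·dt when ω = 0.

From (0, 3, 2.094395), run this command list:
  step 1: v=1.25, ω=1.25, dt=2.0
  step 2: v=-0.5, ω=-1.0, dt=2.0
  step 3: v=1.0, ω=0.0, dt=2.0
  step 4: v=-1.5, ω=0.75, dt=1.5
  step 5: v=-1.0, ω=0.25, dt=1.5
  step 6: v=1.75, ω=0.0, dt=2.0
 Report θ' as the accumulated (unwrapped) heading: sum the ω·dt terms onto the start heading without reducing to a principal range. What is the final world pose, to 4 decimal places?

(-1.6299, 2.2395, 4.0944)

step 1: θ'=4.5944 (R=1.0000) → pose (-1.8591, 2.6177, 4.5944)
step 2: θ'=2.5944 (R=0.5000) → pose (-1.1024, 2.9859, 2.5944)
step 3: θ'=2.5944 (straight) → pose (-2.8104, 4.0264, 2.5944)
step 4: θ'=3.7194 (R=-2.0000) → pose (-0.6774, 4.0591, 3.7194)
step 5: θ'=4.0944 (R=-4.0000) → pose (0.3980, 5.0921, 4.0944)
step 6: θ'=4.0944 (straight) → pose (-1.6299, 2.2395, 4.0944)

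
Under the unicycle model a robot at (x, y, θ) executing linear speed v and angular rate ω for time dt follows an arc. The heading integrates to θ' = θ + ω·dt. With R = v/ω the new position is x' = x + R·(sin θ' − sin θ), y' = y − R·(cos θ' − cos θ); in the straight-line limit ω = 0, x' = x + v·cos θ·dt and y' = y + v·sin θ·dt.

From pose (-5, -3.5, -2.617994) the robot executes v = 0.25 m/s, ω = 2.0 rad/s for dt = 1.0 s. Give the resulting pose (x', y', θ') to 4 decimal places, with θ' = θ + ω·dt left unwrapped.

(-5.0099, -3.7101, -0.6180)

θ' = -2.6180 + 2.0·1.0 = -0.6180
R = v/ω = 0.25/2.0 = 0.1250
x' = -5 + 0.1250·(sin -0.6180 − sin -2.6180) = -5.0099
y' = -3.5 − 0.1250·(cos -0.6180 − cos -2.6180) = -3.7101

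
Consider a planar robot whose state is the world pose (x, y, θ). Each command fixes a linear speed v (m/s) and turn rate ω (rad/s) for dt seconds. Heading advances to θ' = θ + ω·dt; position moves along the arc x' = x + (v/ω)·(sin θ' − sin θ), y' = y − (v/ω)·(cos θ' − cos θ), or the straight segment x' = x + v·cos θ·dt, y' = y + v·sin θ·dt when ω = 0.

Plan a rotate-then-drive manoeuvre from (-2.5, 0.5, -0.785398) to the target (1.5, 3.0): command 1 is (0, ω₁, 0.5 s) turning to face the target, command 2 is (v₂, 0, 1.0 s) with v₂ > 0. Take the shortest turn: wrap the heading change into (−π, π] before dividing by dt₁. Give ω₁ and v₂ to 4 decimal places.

ω₁ = 2.6880, v₂ = 4.7170

heading to target = atan2(3−0.5, 1.5−-2.5) = 0.5586
Δθ = wrap(0.5586 − -0.7854) = 1.3440; ω₁ = Δθ/dt₁ = 2.6880
distance = √((1.5−-2.5)² + (3−0.5)²) = 4.7170; v₂ = distance/dt₂ = 4.7170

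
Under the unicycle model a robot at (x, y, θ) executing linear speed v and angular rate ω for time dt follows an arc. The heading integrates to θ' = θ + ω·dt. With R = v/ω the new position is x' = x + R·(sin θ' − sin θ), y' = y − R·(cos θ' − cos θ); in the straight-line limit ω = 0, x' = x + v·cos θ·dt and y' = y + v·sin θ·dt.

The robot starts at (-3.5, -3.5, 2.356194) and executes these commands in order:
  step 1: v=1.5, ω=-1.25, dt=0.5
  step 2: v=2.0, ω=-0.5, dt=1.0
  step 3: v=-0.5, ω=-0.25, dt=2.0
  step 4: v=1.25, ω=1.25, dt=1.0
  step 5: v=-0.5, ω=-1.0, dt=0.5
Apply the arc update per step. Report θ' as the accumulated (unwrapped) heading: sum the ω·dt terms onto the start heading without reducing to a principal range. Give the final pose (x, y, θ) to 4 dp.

step 1: θ'=1.7312 (R=-1.2000) → pose (-3.8361, -2.8431, 1.7312)
step 2: θ'=1.2312 (R=-4.0000) → pose (-3.6590, -0.8718, 1.2312)
step 3: θ'=0.7312 (R=2.0000) → pose (-4.2092, -1.6944, 0.7312)
step 4: θ'=1.9812 (R=1.0000) → pose (-3.9600, -0.5510, 1.9812)
step 5: θ'=1.4812 (R=0.5000) → pose (-3.9205, -0.7952, 1.4812)

(-3.9205, -0.7952, 1.4812)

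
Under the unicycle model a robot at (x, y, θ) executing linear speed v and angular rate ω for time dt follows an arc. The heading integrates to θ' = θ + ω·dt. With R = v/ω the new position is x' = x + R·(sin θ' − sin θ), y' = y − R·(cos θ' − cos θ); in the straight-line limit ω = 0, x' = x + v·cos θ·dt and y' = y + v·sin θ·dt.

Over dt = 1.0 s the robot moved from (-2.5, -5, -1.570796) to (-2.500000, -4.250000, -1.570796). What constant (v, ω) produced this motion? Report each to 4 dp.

Δθ = -1.570796 − -1.570796 = 0.000000
ω = Δθ/dt = 0.000000/1.0 = 0.0000
ω = 0 → v = (Δx·cos θ + Δy·sin θ)/dt = -0.7500

v = -0.7500, ω = 0.0000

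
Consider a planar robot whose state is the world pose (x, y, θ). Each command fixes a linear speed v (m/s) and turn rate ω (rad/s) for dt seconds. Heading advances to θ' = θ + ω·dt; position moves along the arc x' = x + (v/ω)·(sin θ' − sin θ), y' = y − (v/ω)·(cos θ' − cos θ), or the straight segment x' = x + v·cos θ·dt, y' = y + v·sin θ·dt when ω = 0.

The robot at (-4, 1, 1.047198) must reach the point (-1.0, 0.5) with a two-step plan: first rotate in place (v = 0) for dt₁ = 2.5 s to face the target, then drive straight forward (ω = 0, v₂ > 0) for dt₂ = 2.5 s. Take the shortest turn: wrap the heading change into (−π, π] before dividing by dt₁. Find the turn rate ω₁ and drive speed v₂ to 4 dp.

heading to target = atan2(0.5−1, -1−-4) = -0.1651
Δθ = wrap(-0.1651 − 1.0472) = -1.2123; ω₁ = Δθ/dt₁ = -0.4849
distance = √((-1−-4)² + (0.5−1)²) = 3.0414; v₂ = distance/dt₂ = 1.2166

ω₁ = -0.4849, v₂ = 1.2166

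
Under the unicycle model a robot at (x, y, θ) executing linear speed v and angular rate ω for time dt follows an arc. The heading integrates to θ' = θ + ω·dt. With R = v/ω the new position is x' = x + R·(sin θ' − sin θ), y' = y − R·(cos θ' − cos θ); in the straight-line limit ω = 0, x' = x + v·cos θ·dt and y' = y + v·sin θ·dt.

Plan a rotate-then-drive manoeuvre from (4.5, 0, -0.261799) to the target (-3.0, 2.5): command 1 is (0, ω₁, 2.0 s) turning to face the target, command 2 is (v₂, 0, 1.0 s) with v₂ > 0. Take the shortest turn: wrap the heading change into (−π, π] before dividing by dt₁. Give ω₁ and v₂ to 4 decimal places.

heading to target = atan2(2.5−0, -3−4.5) = 2.8198
Δθ = wrap(2.8198 − -0.2618) = 3.0816; ω₁ = Δθ/dt₁ = 1.5408
distance = √((-3−4.5)² + (2.5−0)²) = 7.9057; v₂ = distance/dt₂ = 7.9057

ω₁ = 1.5408, v₂ = 7.9057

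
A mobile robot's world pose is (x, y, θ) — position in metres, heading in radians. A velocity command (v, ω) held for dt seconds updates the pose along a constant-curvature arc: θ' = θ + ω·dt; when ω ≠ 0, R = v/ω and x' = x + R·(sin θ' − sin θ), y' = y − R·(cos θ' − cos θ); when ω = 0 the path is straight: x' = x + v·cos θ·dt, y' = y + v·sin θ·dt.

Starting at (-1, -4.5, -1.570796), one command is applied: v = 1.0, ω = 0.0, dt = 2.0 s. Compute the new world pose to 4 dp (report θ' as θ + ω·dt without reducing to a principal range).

θ' = -1.5708 + 0.0·2.0 = -1.5708
ω = 0 → straight: x' = -1 + 1.0·cos(-1.5708)·2.0 = -1.0000
y' = -4.5 + 1.0·sin(-1.5708)·2.0 = -6.5000

(-1.0000, -6.5000, -1.5708)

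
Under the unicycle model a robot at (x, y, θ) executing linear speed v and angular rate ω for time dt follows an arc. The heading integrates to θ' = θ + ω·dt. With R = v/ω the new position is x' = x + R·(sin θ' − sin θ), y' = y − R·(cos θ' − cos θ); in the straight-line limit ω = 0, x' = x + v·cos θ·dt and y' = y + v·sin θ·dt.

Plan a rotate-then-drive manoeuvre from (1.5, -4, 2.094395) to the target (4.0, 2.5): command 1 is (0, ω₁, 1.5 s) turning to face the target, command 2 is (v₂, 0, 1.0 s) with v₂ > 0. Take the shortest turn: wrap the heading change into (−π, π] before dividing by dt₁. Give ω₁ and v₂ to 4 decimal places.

ω₁ = -0.5938, v₂ = 6.9642

heading to target = atan2(2.5−-4, 4−1.5) = 1.2036
Δθ = wrap(1.2036 − 2.0944) = -0.8908; ω₁ = Δθ/dt₁ = -0.5938
distance = √((4−1.5)² + (2.5−-4)²) = 6.9642; v₂ = distance/dt₂ = 6.9642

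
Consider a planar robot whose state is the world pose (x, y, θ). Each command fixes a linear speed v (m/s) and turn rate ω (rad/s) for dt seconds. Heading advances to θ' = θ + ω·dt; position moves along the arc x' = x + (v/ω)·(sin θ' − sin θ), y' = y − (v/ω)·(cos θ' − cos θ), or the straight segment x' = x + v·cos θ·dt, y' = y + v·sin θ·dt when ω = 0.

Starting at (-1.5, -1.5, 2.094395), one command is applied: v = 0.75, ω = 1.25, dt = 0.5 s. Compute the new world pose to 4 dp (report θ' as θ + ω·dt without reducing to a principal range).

θ' = 2.0944 + 1.25·0.5 = 2.7194
R = v/ω = 0.75/1.25 = 0.6000
x' = -1.5 + 0.6000·(sin 2.7194 − sin 2.0944) = -1.7738
y' = -1.5 − 0.6000·(cos 2.7194 − cos 2.0944) = -1.2527

(-1.7738, -1.2527, 2.7194)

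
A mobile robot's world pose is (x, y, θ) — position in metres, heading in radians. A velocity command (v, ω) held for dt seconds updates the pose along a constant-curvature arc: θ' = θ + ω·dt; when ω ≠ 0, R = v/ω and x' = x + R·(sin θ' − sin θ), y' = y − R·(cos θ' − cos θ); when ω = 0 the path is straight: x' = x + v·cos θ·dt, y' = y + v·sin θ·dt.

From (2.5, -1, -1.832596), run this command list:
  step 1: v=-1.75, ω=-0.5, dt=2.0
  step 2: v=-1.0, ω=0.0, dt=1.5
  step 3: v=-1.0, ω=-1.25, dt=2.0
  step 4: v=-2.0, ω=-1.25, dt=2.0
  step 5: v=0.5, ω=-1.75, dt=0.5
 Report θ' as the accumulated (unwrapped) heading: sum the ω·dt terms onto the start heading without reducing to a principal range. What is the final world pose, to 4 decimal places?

(4.1401, 1.3317, -8.7076)

step 1: θ'=-2.8326 (R=3.5000) → pose (4.8164, 1.4284, -2.8326)
step 2: θ'=-2.8326 (straight) → pose (6.2453, 1.8845, -2.8326)
step 3: θ'=-5.3326 (R=0.8000) → pose (7.1396, 0.6574, -5.3326)
step 4: θ'=-7.8326 (R=1.6000) → pose (4.2380, 1.5532, -7.8326)
step 5: θ'=-8.7076 (R=-0.2857) → pose (4.1401, 1.3317, -8.7076)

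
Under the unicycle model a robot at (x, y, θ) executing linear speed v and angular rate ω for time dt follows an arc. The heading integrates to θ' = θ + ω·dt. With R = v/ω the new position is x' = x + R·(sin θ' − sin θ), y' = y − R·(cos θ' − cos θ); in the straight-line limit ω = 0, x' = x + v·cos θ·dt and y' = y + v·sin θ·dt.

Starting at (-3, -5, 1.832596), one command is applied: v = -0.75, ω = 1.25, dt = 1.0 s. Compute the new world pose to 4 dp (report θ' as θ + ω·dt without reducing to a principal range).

(-2.4558, -5.4437, 3.0826)

θ' = 1.8326 + 1.25·1.0 = 3.0826
R = v/ω = -0.75/1.25 = -0.6000
x' = -3 + -0.6000·(sin 3.0826 − sin 1.8326) = -2.4558
y' = -5 − -0.6000·(cos 3.0826 − cos 1.8326) = -5.4437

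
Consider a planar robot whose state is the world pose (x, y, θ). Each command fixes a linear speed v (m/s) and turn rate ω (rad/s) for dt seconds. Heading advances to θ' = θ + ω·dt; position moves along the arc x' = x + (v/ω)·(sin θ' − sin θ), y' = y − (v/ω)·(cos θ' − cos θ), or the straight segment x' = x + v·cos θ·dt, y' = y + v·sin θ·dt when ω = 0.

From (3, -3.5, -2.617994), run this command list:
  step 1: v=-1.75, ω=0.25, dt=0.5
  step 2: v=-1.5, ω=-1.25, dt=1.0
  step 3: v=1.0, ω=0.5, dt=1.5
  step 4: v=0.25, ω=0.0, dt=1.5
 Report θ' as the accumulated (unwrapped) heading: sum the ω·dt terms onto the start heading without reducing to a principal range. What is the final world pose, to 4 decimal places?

(3.3338, -2.7099, -2.9930)

step 1: θ'=-2.4930 (R=-7.0000) → pose (3.7285, -3.0163, -2.4930)
step 2: θ'=-3.7430 (R=1.2000) → pose (5.1323, -2.9832, -3.7430)
step 3: θ'=-2.9930 (R=2.0000) → pose (3.7046, -2.6543, -2.9930)
step 4: θ'=-2.9930 (straight) → pose (3.3338, -2.7099, -2.9930)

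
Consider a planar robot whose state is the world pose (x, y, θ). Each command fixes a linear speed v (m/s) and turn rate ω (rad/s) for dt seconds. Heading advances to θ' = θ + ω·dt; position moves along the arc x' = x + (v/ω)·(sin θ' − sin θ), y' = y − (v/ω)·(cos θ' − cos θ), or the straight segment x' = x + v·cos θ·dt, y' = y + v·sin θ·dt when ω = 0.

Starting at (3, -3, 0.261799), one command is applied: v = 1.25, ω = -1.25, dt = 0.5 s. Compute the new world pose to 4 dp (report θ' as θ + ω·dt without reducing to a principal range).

(3.6141, -3.0312, -0.3632)

θ' = 0.2618 + -1.25·0.5 = -0.3632
R = v/ω = 1.25/-1.25 = -1.0000
x' = 3 + -1.0000·(sin -0.3632 − sin 0.2618) = 3.6141
y' = -3 − -1.0000·(cos -0.3632 − cos 0.2618) = -3.0312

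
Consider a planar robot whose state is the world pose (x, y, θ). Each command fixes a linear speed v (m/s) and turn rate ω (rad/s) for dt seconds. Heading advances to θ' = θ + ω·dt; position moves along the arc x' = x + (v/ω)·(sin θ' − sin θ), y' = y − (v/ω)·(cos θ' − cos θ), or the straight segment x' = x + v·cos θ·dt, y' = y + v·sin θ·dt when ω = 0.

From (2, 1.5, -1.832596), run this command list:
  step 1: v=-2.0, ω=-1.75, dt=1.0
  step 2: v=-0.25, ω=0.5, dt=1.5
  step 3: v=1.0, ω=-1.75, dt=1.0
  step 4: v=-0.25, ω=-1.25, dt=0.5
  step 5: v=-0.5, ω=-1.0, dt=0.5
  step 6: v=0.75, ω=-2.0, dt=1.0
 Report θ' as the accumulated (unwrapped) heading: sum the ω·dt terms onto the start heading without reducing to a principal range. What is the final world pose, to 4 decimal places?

step 1: θ'=-3.5826 (R=1.1429) → pose (3.5917, 2.2377, -3.5826)
step 2: θ'=-2.8326 (R=-0.5000) → pose (3.9572, 2.2136, -2.8326)
step 3: θ'=-4.5826 (R=-0.5714) → pose (3.2168, 2.6840, -4.5826)
step 4: θ'=-5.2076 (R=0.2000) → pose (3.1945, 2.5630, -5.2076)
step 5: θ'=-5.7076 (R=0.5000) → pose (3.0267, 2.3812, -5.7076)
step 6: θ'=-7.7076 (R=-0.3750) → pose (3.6018, 2.1213, -7.7076)

(3.6018, 2.1213, -7.7076)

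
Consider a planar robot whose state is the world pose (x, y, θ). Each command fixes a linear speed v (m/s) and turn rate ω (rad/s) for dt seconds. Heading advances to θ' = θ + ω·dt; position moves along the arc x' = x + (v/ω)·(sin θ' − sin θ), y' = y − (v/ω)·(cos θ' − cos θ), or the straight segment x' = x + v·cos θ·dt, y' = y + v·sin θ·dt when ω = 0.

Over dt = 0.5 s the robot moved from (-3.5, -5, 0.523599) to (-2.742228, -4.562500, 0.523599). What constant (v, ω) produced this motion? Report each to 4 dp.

Δθ = 0.523599 − 0.523599 = 0.000000
ω = Δθ/dt = 0.000000/0.5 = 0.0000
ω = 0 → v = (Δx·cos θ + Δy·sin θ)/dt = 1.7500

v = 1.7500, ω = 0.0000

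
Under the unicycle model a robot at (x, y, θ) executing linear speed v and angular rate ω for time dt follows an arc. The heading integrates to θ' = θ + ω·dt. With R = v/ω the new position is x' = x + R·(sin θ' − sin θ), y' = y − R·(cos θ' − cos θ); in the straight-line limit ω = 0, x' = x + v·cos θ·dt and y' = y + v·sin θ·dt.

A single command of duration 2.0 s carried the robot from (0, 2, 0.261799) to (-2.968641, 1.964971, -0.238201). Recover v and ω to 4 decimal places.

Δθ = -0.238201 − 0.261799 = -0.500000
ω = Δθ/dt = -0.500000/2.0 = -0.2500
R = Δx/(sin θ' − sin θ) = 6.0000
v = R·ω = 6.0000·-0.2500 = -1.5000

v = -1.5000, ω = -0.2500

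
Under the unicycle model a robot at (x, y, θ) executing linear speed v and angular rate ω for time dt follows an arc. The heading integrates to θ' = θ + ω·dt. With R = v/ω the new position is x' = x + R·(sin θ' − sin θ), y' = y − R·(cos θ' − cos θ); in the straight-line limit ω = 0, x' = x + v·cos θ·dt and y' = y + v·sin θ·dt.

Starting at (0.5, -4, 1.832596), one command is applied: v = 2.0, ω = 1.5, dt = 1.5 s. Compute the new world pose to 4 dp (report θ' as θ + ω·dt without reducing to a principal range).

θ' = 1.8326 + 1.5·1.5 = 4.0826
R = v/ω = 2.0/1.5 = 1.3333
x' = 0.5 + 1.3333·(sin 4.0826 − sin 1.8326) = -1.8654
y' = -4 − 1.3333·(cos 4.0826 − cos 1.8326) = -3.5598

(-1.8654, -3.5598, 4.0826)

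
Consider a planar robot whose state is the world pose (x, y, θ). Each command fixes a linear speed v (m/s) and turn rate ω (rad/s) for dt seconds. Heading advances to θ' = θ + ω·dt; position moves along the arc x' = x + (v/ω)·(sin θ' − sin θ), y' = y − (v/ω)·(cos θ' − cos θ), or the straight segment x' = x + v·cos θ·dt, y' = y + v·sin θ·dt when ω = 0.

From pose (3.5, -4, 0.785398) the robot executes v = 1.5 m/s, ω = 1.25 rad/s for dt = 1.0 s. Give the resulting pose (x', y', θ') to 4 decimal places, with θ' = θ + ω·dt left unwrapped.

θ' = 0.7854 + 1.25·1.0 = 2.0354
R = v/ω = 1.5/1.25 = 1.2000
x' = 3.5 + 1.2000·(sin 2.0354 − sin 0.7854) = 3.7243
y' = -4 − 1.2000·(cos 2.0354 − cos 0.7854) = -2.6138

(3.7243, -2.6138, 2.0354)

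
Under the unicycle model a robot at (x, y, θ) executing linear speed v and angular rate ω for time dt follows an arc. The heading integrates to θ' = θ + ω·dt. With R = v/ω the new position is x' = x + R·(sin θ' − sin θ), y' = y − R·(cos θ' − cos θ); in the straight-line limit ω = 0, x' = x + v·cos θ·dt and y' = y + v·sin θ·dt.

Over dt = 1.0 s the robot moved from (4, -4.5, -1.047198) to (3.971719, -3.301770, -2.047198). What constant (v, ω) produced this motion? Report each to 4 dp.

Δθ = -2.047198 − -1.047198 = -1.000000
ω = Δθ/dt = -1.000000/1.0 = -1.0000
R = −Δy/(cos θ' − cos θ) = 1.2500
v = R·ω = 1.2500·-1.0000 = -1.2500

v = -1.2500, ω = -1.0000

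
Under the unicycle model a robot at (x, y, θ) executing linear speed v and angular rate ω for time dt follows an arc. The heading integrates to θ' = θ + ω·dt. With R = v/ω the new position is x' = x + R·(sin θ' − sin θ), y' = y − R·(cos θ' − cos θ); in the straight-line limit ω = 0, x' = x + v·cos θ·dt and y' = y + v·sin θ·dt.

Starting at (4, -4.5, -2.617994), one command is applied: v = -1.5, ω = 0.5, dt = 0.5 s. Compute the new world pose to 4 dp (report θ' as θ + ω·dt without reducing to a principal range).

θ' = -2.6180 + 0.5·0.5 = -2.3680
R = v/ω = -1.5/0.5 = -3.0000
x' = 4 + -3.0000·(sin -2.3680 − sin -2.6180) = 4.5961
y' = -4.5 − -3.0000·(cos -2.3680 − cos -2.6180) = -4.0481

(4.5961, -4.0481, -2.3680)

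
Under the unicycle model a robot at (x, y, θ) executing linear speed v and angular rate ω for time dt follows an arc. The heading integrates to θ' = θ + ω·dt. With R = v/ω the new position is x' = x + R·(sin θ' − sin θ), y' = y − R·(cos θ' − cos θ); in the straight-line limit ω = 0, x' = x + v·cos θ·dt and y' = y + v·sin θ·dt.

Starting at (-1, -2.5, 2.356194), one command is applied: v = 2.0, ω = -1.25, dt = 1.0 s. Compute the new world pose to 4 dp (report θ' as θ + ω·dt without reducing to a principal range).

(-1.2990, -0.6517, 1.1062)

θ' = 2.3562 + -1.25·1.0 = 1.1062
R = v/ω = 2.0/-1.25 = -1.6000
x' = -1 + -1.6000·(sin 1.1062 − sin 2.3562) = -1.2990
y' = -2.5 − -1.6000·(cos 1.1062 − cos 2.3562) = -0.6517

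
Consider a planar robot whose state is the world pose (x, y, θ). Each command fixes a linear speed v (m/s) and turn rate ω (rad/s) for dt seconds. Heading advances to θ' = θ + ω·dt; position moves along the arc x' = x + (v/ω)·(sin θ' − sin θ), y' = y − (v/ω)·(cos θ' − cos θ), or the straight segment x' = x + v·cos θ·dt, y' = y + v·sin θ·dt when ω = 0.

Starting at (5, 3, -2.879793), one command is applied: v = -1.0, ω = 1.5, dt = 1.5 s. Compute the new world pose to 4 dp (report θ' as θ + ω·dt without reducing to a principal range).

(5.2201, 4.1827, -0.6298)

θ' = -2.8798 + 1.5·1.5 = -0.6298
R = v/ω = -1.0/1.5 = -0.6667
x' = 5 + -0.6667·(sin -0.6298 − sin -2.8798) = 5.2201
y' = 3 − -0.6667·(cos -0.6298 − cos -2.8798) = 4.1827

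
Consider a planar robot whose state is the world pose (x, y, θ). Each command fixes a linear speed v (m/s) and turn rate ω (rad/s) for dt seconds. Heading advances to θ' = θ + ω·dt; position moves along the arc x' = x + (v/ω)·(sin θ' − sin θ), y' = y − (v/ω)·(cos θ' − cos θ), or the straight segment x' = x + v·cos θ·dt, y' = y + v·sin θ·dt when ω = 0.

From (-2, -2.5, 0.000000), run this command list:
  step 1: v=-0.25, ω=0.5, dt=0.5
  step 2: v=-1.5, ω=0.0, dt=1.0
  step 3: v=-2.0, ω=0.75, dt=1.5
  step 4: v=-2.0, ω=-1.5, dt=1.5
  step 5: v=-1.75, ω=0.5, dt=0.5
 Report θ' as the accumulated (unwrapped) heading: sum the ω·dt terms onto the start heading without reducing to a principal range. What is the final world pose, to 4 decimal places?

(-8.5029, -4.9520, -0.6250)

step 1: θ'=0.2500 (R=-0.5000) → pose (-2.1237, -2.5155, 0.2500)
step 2: θ'=0.2500 (straight) → pose (-3.5771, -2.8866, 0.2500)
step 3: θ'=1.3750 (R=-2.6667) → pose (-5.5330, -4.9516, 1.3750)
step 4: θ'=-0.8750 (R=1.3333) → pose (-7.8643, -5.5469, -0.8750)
step 5: θ'=-0.6250 (R=-3.5000) → pose (-8.5029, -4.9520, -0.6250)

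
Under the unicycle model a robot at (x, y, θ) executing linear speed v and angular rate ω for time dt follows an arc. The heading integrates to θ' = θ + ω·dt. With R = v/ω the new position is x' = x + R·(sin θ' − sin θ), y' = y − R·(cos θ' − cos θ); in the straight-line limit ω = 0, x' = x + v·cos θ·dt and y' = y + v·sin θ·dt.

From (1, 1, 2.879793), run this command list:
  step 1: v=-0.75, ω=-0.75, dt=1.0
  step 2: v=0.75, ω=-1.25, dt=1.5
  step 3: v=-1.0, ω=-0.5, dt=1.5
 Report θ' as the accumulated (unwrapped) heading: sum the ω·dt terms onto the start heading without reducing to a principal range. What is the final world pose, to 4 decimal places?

(0.4919, 1.6389, -0.4952)

step 1: θ'=2.1298 (R=1.0000) → pose (1.5890, 0.5644, 2.1298)
step 2: θ'=0.2548 (R=-0.6000) → pose (1.9464, 1.4632, 0.2548)
step 3: θ'=-0.4952 (R=2.0000) → pose (0.4919, 1.6389, -0.4952)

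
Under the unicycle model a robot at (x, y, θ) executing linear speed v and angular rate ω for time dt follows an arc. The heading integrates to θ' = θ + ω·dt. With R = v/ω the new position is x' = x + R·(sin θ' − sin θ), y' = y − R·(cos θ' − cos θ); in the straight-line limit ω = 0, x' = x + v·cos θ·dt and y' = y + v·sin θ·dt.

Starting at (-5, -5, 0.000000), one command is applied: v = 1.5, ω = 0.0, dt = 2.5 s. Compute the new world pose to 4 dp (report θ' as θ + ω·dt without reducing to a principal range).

(-1.2500, -5.0000, 0.0000)

θ' = 0.0000 + 0.0·2.5 = 0.0000
ω = 0 → straight: x' = -5 + 1.5·cos(0.0000)·2.5 = -1.2500
y' = -5 + 1.5·sin(0.0000)·2.5 = -5.0000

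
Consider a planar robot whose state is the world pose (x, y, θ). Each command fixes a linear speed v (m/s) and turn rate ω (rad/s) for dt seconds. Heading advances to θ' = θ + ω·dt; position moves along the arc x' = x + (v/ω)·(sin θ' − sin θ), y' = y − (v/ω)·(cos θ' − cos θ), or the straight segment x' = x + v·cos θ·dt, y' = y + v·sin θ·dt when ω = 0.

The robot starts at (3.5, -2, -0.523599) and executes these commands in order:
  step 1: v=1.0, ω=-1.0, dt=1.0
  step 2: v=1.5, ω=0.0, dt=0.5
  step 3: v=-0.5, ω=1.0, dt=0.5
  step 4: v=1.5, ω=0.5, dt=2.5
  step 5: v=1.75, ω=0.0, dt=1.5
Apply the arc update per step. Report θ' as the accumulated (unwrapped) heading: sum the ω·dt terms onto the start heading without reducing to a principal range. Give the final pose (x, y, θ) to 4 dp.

step 1: θ'=-1.5236 (R=-1.0000) → pose (3.9989, -2.8188, -1.5236)
step 2: θ'=-1.5236 (straight) → pose (4.0343, -3.5680, -1.5236)
step 3: θ'=-1.0236 (R=-0.5000) → pose (3.9618, -3.3315, -1.0236)
step 4: θ'=0.2264 (R=3.0000) → pose (7.1972, -4.6940, 0.2264)
step 5: θ'=0.2264 (straight) → pose (9.7552, -4.1048, 0.2264)

(9.7552, -4.1048, 0.2264)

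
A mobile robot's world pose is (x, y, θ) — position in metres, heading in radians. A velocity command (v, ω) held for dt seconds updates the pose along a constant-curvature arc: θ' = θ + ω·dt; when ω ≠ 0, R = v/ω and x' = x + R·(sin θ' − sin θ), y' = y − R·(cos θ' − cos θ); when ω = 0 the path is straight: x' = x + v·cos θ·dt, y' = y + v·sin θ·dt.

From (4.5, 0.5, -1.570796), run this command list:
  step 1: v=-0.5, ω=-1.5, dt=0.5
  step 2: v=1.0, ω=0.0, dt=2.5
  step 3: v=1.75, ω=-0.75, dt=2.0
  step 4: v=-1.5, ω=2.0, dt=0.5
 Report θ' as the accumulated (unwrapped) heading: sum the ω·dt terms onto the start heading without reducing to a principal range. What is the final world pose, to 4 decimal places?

(0.4200, -1.4552, -2.8208)

step 1: θ'=-2.3208 (R=0.3333) → pose (4.5894, 0.7272, -2.3208)
step 2: θ'=-2.3208 (straight) → pose (2.8853, -1.1020, -2.3208)
step 3: θ'=-3.8208 (R=-2.3333) → pose (-0.2877, -1.3270, -3.8208)
step 4: θ'=-2.8208 (R=-0.7500) → pose (0.4200, -1.4552, -2.8208)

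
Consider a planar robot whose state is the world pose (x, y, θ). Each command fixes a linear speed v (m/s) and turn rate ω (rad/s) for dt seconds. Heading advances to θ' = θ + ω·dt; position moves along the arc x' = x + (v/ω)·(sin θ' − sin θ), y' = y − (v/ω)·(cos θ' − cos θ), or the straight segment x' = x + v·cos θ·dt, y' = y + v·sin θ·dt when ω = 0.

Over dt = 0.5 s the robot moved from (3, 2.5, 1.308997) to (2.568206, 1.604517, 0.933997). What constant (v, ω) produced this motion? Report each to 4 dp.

Δθ = 0.933997 − 1.308997 = -0.375000
ω = Δθ/dt = -0.375000/0.5 = -0.7500
R = −Δy/(cos θ' − cos θ) = 2.6667
v = R·ω = 2.6667·-0.7500 = -2.0000

v = -2.0000, ω = -0.7500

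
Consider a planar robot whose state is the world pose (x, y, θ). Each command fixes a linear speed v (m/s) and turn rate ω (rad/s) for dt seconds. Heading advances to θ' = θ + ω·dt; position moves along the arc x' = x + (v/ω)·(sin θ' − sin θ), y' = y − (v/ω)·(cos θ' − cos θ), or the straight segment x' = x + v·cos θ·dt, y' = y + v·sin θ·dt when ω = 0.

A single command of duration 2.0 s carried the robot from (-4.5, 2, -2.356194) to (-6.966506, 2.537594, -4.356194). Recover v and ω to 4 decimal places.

Δθ = -4.356194 − -2.356194 = -2.000000
ω = Δθ/dt = -2.000000/2.0 = -1.0000
R = Δx/(sin θ' − sin θ) = -1.5000
v = R·ω = -1.5000·-1.0000 = 1.5000

v = 1.5000, ω = -1.0000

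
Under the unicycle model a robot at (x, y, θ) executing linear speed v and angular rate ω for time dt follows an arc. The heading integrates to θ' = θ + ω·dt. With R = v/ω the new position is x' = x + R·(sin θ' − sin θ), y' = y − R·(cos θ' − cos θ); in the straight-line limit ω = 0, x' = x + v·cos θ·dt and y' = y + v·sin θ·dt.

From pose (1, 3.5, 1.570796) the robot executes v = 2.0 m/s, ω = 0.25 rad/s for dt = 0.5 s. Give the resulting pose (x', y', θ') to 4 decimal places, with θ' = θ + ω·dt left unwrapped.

(0.9376, 4.4974, 1.6958)

θ' = 1.5708 + 0.25·0.5 = 1.6958
R = v/ω = 2.0/0.25 = 8.0000
x' = 1 + 8.0000·(sin 1.6958 − sin 1.5708) = 0.9376
y' = 3.5 − 8.0000·(cos 1.6958 − cos 1.5708) = 4.4974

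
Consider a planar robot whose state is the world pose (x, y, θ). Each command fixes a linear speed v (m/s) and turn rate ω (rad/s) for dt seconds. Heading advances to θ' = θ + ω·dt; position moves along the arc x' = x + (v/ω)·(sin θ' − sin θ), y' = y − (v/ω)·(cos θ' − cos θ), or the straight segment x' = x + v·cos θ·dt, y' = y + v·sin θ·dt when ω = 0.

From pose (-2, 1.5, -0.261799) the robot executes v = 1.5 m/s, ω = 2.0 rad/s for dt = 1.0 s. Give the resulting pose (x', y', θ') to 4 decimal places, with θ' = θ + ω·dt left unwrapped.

θ' = -0.2618 + 2.0·1.0 = 1.7382
R = v/ω = 1.5/2.0 = 0.7500
x' = -2 + 0.7500·(sin 1.7382 − sin -0.2618) = -1.0664
y' = 1.5 − 0.7500·(cos 1.7382 − cos -0.2618) = 2.3494

(-1.0664, 2.3494, 1.7382)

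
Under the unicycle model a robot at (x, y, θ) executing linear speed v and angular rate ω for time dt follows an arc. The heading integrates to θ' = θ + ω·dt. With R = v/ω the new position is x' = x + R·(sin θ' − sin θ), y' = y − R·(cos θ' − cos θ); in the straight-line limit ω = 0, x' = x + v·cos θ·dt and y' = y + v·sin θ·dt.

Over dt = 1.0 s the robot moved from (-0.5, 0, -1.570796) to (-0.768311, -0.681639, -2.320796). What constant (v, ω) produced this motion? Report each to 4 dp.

Δθ = -2.320796 − -1.570796 = -0.750000
ω = Δθ/dt = -0.750000/1.0 = -0.7500
R = −Δy/(cos θ' − cos θ) = -1.0000
v = R·ω = -1.0000·-0.7500 = 0.7500

v = 0.7500, ω = -0.7500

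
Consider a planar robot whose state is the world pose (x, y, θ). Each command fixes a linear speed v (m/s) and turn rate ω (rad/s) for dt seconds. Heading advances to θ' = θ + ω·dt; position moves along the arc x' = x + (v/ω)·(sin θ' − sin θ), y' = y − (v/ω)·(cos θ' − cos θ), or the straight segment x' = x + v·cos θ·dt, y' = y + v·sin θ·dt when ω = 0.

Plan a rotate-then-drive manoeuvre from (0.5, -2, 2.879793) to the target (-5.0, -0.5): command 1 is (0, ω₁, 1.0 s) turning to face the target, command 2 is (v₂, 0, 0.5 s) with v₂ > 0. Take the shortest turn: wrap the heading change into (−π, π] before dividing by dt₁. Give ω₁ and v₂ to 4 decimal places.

heading to target = atan2(-0.5−-2, -5−0.5) = 2.8753
Δθ = wrap(2.8753 − 2.8798) = -0.0045; ω₁ = Δθ/dt₁ = -0.0045
distance = √((-5−0.5)² + (-0.5−-2)²) = 5.7009; v₂ = distance/dt₂ = 11.4018

ω₁ = -0.0045, v₂ = 11.4018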